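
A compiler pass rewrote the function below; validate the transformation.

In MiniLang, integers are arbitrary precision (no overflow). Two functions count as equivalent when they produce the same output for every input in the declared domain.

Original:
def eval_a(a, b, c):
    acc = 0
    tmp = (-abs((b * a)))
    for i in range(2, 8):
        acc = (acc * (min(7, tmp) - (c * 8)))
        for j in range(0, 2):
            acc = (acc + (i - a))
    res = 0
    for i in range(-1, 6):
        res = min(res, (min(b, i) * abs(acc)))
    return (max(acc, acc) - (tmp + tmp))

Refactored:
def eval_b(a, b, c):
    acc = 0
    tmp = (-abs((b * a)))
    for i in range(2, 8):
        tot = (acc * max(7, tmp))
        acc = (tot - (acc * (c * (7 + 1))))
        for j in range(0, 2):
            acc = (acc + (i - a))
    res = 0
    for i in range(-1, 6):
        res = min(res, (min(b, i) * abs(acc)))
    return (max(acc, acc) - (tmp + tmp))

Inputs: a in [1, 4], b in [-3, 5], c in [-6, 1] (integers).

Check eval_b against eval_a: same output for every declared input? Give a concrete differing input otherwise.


Try a=1, b=-3, c=-6.
eval_a: acc = 0; tmp = -3; [i=2]; acc = 0; [j=0]; acc = 1; [j=1]; acc = 2; [i=3]; acc = 90; [j=0]; acc = 92; [j=1]; acc = 94; [i=4]; acc = 4230; [j=0]; acc = 4233; [j=1]; acc = 4236; [i=5]; acc = 190620; [j=0]; acc = 190624; [j=1]; acc = 190628; [i=6]; acc = 8578260; [j=0]; acc = 8578265; [j=1]; acc = 8578270; [i=7]; acc = 386022150; [j=0]; acc = 386022156; [j=1]; acc = 386022162; res = 0; [i=-1]; res = -1158066486; [i=0]; res = -1158066486; [i=1]; res = -1158066486; [i=2]; res = -1158066486; [i=3]; res = -1158066486; [i=4]; res = -1158066486; [i=5]; res = -1158066486; return 386022168
eval_b: acc = 0; tmp = -3; [i=2]; tot = 0; acc = 0; [j=0]; acc = 1; [j=1]; acc = 2; [i=3]; tot = 14; acc = 110; [j=0]; acc = 112; [j=1]; acc = 114; [i=4]; tot = 798; acc = 6270; [j=0]; acc = 6273; [j=1]; acc = 6276; [i=5]; tot = 43932; acc = 345180; [j=0]; acc = 345184; [j=1]; acc = 345188; [i=6]; tot = 2416316; acc = 18985340; [j=0]; acc = 18985345; [j=1]; acc = 18985350; [i=7]; tot = 132897450; acc = 1044194250; [j=0]; acc = 1044194256; [j=1]; acc = 1044194262; res = 0; [i=-1]; res = -3132582786; [i=0]; res = -3132582786; [i=1]; res = -3132582786; [i=2]; res = -3132582786; [i=3]; res = -3132582786; [i=4]; res = -3132582786; [i=5]; res = -3132582786; return 1044194268
386022168 against 1044194268: the behavior changed.
verdict: not equivalent; witness: a=1, b=-3, c=-6


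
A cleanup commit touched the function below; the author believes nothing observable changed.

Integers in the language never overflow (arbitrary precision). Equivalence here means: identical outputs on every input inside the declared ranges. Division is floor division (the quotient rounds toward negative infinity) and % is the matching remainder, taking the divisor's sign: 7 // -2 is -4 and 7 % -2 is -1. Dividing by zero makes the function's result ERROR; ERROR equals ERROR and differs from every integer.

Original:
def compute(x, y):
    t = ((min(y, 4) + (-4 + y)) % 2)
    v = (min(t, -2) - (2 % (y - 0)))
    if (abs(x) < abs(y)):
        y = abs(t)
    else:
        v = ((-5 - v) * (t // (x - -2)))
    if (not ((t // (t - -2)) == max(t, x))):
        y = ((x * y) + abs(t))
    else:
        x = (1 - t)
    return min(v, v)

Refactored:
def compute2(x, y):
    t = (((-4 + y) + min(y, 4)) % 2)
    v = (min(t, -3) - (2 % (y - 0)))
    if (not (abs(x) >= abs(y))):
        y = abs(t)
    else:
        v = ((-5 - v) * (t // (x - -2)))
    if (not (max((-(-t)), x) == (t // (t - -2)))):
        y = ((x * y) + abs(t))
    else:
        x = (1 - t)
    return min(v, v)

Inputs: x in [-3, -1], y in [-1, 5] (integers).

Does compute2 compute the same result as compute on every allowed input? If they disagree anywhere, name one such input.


Run the pair on x=-3, y=4.
compute: t = 0; v = -4; (abs(x) < abs(y)) -> true; y = 0; (not ((t // (t - -2)) == max(t, x))) -> false; x = 1; return -4
compute2: t = 0; v = -5; (not (abs(x) >= abs(y))) -> true; y = 0; (not (max((-(-t)), x) == (t // (t - -2)))) -> false; x = 1; return -5
-4 != -5, so the rewrite changes behavior.
verdict: not equivalent; witness: x=-3, y=4


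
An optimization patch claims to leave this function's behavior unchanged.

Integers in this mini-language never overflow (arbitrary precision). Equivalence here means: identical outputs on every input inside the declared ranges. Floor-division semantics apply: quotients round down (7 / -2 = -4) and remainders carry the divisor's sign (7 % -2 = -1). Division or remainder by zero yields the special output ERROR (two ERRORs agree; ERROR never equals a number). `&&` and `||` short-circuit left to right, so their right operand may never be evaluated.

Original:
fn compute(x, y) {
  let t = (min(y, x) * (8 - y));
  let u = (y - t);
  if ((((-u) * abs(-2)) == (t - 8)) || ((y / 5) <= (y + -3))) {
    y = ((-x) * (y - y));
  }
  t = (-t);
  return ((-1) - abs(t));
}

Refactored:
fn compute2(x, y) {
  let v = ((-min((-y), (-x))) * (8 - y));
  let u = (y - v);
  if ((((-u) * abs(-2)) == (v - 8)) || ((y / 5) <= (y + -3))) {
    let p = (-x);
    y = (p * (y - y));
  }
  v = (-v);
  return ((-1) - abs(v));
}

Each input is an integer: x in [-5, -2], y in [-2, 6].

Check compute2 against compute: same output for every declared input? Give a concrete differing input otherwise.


Consider the input x=-5, y=-2.
compute: t=-50, then u=48, then ((((-u) * abs(-2)) == (t - 8)) || ((y / 5) <= (y + -3))) is false, then t=50, then returns -51
compute2: v=-20, then u=18, then ((((-u) * abs(-2)) == (v - 8)) || ((y / 5) <= (y + -3))) is false, then v=20, then returns -21
-51 != -21, so the rewrite changes behavior.
verdict: not equivalent; witness: x=-5, y=-2


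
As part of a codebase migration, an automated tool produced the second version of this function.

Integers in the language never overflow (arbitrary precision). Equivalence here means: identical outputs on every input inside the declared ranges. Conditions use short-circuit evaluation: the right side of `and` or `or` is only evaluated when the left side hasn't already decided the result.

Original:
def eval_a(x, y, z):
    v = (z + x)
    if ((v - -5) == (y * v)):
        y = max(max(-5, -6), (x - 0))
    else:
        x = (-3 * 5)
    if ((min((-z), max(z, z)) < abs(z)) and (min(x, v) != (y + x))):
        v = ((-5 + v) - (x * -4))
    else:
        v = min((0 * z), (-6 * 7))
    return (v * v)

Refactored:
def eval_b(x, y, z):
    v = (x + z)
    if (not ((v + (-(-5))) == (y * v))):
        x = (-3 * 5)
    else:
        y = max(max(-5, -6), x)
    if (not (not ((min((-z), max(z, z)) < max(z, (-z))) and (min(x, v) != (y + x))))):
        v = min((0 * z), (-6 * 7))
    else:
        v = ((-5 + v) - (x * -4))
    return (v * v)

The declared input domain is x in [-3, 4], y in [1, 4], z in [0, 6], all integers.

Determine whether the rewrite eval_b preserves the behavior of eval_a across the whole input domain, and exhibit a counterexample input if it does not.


At x=-3, y=1, z=0: eval_a gives 1764, eval_b gives 4624.
verdict: not equivalent; witness: x=-3, y=1, z=0


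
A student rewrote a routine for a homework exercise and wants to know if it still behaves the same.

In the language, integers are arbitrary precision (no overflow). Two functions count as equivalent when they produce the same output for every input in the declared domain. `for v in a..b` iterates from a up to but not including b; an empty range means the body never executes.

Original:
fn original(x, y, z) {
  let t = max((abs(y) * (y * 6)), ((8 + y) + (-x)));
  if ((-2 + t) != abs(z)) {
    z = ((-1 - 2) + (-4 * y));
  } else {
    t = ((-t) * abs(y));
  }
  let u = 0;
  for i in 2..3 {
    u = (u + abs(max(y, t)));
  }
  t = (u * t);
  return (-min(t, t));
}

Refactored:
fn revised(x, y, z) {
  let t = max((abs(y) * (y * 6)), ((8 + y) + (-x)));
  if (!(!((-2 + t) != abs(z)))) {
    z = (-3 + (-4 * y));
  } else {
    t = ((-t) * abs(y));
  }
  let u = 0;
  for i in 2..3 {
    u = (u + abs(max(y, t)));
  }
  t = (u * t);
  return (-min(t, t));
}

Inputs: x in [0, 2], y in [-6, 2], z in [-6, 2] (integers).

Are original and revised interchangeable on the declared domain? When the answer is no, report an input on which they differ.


The two are interchangeable: constant usage differs; also arithmetic usage differs; also boolean connective usage differs, and every declared input agrees.
As a probe, take x=1, y=1, z=2: original runs t=8, then ((-2 + t) != abs(z)) is true, then z=-7, then u=0, then (i=2), then u=8, then t=64, then returns -64; revised runs t=8, then (!(!((-2 + t) != abs(z)))) is true, then z=-7, then u=0, then (i=2), then u=8, then t=64, then returns -64; both end at -64.
An exhaustive pass over the 243 declared inputs shows identical outputs.
verdict: equivalent


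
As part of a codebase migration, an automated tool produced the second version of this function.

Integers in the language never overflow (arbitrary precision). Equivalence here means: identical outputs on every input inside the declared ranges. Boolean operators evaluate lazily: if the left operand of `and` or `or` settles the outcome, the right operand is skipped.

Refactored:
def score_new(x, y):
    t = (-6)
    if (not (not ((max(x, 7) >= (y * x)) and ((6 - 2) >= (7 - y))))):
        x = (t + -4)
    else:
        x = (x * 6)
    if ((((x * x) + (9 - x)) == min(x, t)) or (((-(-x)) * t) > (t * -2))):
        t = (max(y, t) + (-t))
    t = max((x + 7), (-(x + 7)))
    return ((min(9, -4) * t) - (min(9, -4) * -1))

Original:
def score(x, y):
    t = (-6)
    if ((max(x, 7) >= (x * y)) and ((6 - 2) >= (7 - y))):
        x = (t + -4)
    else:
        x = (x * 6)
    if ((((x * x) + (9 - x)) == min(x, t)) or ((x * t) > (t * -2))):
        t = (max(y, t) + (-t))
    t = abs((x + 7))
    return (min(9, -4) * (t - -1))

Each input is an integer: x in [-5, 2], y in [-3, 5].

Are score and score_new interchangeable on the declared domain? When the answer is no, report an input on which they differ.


The two are interchangeable: boolean connective usage differs; and constant usage differs; and min/max/abs usage differs; and arithmetic usage differs, and every declared input agrees.
One worked example (x=1, y=3) — score: t := -6 | ((max(x, 7) >= (x * y)) and ((6 - 2) >= (7 - y))): true | x := -10 | ((((x * x) + (9 - x)) == min(x, t)) or ((x * t) > (t * -2))): true | t := 9 | t := 3 | result -16; score_new: t := -6 | (not (not ((max(x, 7) >= (y * x)) and ((6 - 2) >= (7 - y))))): true | x := -10 | ((((x * x) + (9 - x)) == min(x, t)) or (((-(-x)) * t) > (t * -2))): true | t := 9 | t := 3 | result -16; agreement on -16.
Checked all 72 inputs in the declared domain: the outputs agree on every one.
verdict: equivalent


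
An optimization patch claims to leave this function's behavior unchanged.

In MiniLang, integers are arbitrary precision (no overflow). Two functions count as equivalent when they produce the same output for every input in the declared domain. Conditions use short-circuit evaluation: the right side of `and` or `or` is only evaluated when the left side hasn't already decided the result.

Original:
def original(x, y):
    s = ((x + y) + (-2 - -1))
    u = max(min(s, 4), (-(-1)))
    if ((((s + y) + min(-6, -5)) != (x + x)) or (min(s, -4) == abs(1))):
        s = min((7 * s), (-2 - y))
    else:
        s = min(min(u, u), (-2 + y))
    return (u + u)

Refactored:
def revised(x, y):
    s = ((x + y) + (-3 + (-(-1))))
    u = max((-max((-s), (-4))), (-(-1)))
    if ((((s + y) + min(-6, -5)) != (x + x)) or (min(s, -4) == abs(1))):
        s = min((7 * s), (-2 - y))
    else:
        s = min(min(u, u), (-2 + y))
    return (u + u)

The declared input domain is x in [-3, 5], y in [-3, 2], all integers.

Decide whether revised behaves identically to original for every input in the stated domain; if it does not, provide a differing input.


At x=1, y=2: original gives 4, revised gives 2.
verdict: not equivalent; witness: x=1, y=2


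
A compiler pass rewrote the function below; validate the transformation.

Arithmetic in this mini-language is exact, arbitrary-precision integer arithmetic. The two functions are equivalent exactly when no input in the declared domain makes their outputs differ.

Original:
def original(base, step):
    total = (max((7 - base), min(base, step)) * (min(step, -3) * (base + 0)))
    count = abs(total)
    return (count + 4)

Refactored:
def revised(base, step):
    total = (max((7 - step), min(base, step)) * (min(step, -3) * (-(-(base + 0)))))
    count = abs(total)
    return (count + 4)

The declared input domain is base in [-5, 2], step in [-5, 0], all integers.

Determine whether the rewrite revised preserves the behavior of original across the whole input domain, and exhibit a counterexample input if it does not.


These are not equivalent — on base=-5, step=-4 the outputs split (244 vs 224).
original: total = 240; count = 240; return 244
revised: total = 220; count = 220; return 224
verdict: not equivalent; witness: base=-5, step=-4


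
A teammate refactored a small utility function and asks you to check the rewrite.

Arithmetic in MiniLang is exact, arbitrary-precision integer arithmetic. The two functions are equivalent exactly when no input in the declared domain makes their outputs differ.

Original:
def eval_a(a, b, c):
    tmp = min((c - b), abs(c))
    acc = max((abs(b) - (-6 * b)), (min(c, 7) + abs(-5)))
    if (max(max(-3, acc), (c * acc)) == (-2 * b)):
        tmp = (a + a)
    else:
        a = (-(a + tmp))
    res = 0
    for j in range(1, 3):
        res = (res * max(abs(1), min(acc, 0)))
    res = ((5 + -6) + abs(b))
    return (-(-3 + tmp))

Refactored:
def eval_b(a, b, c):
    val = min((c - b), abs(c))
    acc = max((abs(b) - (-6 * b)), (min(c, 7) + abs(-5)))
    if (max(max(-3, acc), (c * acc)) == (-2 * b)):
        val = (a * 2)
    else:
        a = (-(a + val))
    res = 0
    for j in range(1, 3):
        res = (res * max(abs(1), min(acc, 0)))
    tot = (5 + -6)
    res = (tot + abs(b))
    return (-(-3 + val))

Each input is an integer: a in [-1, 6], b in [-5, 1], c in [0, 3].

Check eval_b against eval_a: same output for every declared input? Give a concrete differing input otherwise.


Although statement counts differ, and local variable names differ, and arithmetic usage differs, and constant usage differs, 224/224 inputs agree.
verdict: equivalent


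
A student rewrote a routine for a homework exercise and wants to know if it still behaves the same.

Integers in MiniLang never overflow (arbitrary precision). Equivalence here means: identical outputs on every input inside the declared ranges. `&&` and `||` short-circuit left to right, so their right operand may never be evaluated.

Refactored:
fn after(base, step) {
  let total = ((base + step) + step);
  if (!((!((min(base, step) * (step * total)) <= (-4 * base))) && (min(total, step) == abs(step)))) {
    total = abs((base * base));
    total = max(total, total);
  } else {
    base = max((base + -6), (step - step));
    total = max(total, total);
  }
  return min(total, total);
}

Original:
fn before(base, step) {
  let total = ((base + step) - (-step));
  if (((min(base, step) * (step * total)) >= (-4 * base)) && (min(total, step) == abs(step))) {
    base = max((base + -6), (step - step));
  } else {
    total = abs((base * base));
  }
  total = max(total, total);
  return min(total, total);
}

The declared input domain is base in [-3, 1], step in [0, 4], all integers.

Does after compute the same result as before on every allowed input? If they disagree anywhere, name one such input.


These are not equivalent — on base=0, step=1 the outputs split (2 vs 0).
before: total=2, then (((min(base, step) * (step * total)) >= (-4 * base)) && (min(total, step) == abs(step))) is true, then base=0, then total=2, then returns 2
after: total=2, then (!((!((min(base, step) * (step * total)) <= (-4 * base))) && (min(total, step) == abs(step)))) is true, then total=0, then total=0, then returns 0
verdict: not equivalent; witness: base=0, step=1


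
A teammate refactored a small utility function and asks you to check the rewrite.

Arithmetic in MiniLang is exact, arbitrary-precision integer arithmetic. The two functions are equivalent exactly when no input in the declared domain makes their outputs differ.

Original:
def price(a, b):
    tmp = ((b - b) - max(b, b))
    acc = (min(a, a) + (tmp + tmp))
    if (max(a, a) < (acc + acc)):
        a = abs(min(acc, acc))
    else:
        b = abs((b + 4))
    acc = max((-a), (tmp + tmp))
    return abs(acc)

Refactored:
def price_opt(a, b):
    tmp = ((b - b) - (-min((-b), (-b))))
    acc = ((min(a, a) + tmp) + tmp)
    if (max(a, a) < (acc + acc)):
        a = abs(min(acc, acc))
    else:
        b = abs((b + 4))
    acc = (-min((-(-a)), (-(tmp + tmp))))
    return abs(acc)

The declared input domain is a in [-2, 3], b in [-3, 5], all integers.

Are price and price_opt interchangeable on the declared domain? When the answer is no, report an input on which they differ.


The two are interchangeable: min/max/abs usage differs, and every declared input agrees.
Spot check at a=-2, b=0 — price: tmp = 0; acc = -2; (max(a, a) < (acc + acc)) -> false; b = 4; acc = 2; return 2. price_opt: tmp = 0; acc = -2; (max(a, a) < (acc + acc)) -> false; b = 4; acc = 2; return 2. Both give 2.
Checked all 54 inputs in the declared domain: the outputs agree on every one.
verdict: equivalent


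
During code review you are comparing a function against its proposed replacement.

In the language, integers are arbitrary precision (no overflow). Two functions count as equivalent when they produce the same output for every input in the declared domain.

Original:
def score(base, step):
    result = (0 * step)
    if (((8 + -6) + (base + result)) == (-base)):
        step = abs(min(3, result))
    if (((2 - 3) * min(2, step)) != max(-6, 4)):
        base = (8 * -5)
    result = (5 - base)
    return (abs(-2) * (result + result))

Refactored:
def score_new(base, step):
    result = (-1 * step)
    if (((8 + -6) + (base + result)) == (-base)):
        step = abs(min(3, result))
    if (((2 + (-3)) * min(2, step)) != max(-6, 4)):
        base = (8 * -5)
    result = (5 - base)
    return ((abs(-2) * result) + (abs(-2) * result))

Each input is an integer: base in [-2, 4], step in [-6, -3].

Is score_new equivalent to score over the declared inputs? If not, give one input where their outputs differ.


Consider the input base=-1, step=-4.
score: result=0, then (((8 + -6) + (base + result)) == (-base)) is true, then step=0, then (((2 - 3) * min(2, step)) != max(-6, 4)) is true, then base=-40, then result=45, then returns 180
score_new: result=4, then (((8 + -6) + (base + result)) == (-base)) is false, then (((2 + (-3)) * min(2, step)) != max(-6, 4)) is false, then result=6, then returns 24
180 against 24: the behavior changed.
verdict: not equivalent; witness: base=-1, step=-4


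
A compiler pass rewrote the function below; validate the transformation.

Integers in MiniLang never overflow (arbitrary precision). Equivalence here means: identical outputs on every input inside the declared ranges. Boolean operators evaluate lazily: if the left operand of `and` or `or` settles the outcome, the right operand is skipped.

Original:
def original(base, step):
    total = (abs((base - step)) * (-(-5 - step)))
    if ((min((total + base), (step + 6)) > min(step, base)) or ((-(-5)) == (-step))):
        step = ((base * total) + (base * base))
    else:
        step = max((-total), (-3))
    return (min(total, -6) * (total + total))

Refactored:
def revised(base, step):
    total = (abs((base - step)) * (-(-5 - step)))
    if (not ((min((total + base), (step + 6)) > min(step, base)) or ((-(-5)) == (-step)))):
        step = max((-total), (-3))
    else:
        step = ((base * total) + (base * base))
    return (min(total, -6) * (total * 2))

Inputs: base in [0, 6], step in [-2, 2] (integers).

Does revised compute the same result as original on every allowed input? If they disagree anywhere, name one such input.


The two are interchangeable: boolean connective usage differs; also arithmetic usage differs; also constant usage differs, and every declared input agrees.
Spot check at base=1, step=-2 — original: total becomes 9; next ((min((total + base), (step + 6)) > min(step, base)) or ((-(-5)) == (-step))) evaluates to true; next step becomes 10; next final value -108. revised: total becomes 9; next (not ((min((total + base), (step + 6)) > min(step, base)) or ((-(-5)) == (-step)))) evaluates to false; next step becomes 10; next final value -108. Both give -108.
Across all 35 domain points the two functions coincide.
verdict: equivalent


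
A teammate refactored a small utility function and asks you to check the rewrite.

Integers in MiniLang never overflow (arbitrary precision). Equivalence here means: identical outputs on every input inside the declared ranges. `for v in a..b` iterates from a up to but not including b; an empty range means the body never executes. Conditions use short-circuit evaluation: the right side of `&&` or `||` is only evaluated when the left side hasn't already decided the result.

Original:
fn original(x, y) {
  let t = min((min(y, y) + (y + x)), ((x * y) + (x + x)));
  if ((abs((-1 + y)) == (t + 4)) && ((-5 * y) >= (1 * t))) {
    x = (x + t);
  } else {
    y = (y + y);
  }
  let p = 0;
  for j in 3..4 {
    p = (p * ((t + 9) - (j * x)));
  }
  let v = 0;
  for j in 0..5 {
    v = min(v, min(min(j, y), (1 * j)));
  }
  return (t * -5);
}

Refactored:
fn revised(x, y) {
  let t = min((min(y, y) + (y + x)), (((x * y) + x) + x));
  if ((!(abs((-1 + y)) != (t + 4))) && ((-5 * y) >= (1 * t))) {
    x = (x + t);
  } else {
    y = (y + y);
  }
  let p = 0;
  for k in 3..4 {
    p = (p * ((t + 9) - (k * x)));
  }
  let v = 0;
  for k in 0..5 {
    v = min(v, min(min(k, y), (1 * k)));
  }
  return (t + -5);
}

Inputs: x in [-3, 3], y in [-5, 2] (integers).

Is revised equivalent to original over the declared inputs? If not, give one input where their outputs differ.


Run the pair on x=-3, y=-5.
original: t=-13, then ((abs((-1 + y)) == (t + 4)) && ((-5 * y) >= (1 * t))) is false, then y=-10, then p=0, then (j=3), then p=0, then v=0, then (j=0), then v=-10, then (j=1), then v=-10, then (j=2), then v=-10, then (j=3), then v=-10, then (j=4), then v=-10, then returns 65
revised: t=-13, then ((!(abs((-1 + y)) != (t + 4))) && ((-5 * y) >= (1 * t))) is false, then y=-10, then p=0, then (k=3), then p=0, then v=0, then (k=0), then v=-10, then (k=1), then v=-10, then (k=2), then v=-10, then (k=3), then v=-10, then (k=4), then v=-10, then returns -18
65 and -18 differ, so these are not the same function on this domain.
verdict: not equivalent; witness: x=-3, y=-5


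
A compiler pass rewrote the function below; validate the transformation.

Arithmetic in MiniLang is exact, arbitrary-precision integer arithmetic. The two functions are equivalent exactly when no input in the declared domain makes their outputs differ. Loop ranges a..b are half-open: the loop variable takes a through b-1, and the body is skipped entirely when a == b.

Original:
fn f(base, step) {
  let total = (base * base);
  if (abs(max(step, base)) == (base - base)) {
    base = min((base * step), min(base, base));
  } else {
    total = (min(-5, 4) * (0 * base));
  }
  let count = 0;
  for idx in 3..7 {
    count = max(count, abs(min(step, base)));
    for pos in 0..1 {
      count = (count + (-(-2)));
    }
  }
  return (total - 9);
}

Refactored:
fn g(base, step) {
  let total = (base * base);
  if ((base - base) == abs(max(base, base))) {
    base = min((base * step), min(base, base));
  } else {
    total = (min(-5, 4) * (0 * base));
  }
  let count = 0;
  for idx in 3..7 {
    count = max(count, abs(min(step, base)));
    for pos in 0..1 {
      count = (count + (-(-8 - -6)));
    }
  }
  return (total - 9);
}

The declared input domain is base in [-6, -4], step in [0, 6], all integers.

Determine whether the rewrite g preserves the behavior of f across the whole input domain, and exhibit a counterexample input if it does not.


These are not equivalent — on base=-6, step=0 the outputs split (27 vs -9).
f: total becomes 36; next (abs(max(step, base)) == (base - base)) evaluates to true; next base becomes -6; next count becomes 0; next at idx=3:; next count becomes 6; next at pos=0:; next count becomes 8; next at idx=4:; next count becomes 8; next at pos=0:; next count becomes 10; next at idx=5:; next count becomes 10; next at pos=0:; next count becomes 12; next at idx=6:; next count becomes 12; next at pos=0:; next count becomes 14; next final value 27
g: total becomes 36; next ((base - base) == abs(max(base, base))) evaluates to false; next total becomes 0; next count becomes 0; next at idx=3:; next count becomes 6; next at pos=0:; next count becomes 8; next at idx=4:; next count becomes 8; next at pos=0:; next count becomes 10; next at idx=5:; next count becomes 10; next at pos=0:; next count becomes 12; next at idx=6:; next count becomes 12; next at pos=0:; next count becomes 14; next final value -9
verdict: not equivalent; witness: base=-6, step=0


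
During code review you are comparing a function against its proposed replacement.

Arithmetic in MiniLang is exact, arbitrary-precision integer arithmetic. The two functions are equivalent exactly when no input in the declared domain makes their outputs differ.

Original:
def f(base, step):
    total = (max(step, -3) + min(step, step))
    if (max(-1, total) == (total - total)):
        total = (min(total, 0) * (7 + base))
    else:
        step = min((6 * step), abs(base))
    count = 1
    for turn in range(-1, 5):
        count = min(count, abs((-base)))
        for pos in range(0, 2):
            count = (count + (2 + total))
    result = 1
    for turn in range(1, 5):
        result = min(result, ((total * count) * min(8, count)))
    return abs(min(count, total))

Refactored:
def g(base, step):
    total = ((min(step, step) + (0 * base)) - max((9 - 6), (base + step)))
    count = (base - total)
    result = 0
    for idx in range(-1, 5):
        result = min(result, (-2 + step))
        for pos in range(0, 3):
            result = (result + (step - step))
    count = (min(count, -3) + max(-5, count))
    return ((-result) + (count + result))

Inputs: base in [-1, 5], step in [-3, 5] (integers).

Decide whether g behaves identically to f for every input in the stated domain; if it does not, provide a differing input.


At base=-1, step=-3: f gives 47, g gives 2.
verdict: not equivalent; witness: base=-1, step=-3


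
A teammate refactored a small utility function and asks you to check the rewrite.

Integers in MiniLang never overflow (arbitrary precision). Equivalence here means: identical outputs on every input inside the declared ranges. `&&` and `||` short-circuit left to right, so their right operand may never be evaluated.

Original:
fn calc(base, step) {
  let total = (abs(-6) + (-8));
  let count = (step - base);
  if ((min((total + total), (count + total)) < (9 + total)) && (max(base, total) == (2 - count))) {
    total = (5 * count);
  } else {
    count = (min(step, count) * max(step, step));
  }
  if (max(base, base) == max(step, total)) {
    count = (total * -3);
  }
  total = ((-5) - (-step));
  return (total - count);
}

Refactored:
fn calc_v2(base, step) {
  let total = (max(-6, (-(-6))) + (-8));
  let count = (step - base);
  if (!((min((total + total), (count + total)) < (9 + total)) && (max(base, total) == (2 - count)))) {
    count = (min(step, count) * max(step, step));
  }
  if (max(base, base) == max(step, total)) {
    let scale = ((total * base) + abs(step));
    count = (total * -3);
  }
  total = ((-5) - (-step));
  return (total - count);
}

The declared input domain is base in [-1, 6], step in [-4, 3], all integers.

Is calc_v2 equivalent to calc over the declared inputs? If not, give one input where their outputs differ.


The rewrite breaks on base=2, step=2, where the results are -3 and -9.
calc: total=-2, then count=0, then ((min((total + total), (count + total)) < (9 + total)) && (max(base, total) == (2 - count))) is true, then total=0, then (max(base, base) == max(step, total)) is true, then count=0, then total=-3, then returns -3
calc_v2: total=-2, then count=0, then (!((min((total + total), (count + total)) < (9 + total)) && (max(base, total) == (2 - count)))) is false, then (max(base, base) == max(step, total)) is true, then scale=-2, then count=6, then total=-3, then returns -9
verdict: not equivalent; witness: base=2, step=2


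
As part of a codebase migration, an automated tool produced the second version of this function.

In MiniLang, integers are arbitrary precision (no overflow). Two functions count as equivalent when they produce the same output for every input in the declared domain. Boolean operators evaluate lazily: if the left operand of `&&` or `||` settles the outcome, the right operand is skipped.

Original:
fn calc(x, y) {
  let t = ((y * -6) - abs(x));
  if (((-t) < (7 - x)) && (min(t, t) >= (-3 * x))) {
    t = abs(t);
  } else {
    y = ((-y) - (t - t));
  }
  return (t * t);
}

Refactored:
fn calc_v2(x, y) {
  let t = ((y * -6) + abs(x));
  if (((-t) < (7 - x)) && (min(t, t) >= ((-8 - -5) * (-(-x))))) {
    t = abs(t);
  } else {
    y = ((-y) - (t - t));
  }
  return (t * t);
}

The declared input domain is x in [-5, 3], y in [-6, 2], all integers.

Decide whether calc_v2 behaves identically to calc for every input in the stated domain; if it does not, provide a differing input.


Take x=-5, y=-6.
calc: t becomes 31; next (((-t) < (7 - x)) && (min(t, t) >= (-3 * x))) evaluates to true; next t becomes 31; next final value 961
calc_v2: t becomes 41; next (((-t) < (7 - x)) && (min(t, t) >= ((-8 - -5) * (-(-x))))) evaluates to true; next t becomes 41; next final value 1681
961 vs 1681 — the two versions disagree here.
verdict: not equivalent; witness: x=-5, y=-6


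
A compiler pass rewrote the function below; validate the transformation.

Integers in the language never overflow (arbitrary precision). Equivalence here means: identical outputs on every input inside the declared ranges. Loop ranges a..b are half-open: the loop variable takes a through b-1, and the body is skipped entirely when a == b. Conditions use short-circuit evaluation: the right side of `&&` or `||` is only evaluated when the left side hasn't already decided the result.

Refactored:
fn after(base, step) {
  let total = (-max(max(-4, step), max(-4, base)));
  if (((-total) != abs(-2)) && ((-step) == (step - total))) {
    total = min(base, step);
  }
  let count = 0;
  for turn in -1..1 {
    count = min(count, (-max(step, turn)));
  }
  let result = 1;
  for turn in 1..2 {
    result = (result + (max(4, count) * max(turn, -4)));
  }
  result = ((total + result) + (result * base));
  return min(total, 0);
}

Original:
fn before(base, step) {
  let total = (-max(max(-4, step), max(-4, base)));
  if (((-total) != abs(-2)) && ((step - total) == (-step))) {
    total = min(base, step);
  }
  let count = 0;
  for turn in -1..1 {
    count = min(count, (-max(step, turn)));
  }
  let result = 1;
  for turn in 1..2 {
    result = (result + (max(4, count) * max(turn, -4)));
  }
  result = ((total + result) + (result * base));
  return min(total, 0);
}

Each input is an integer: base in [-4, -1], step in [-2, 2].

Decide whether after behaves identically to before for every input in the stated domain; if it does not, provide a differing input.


Comparing the listings, the differences include: same computation, different form.
As a probe, take base=-4, step=0: before runs total := 0 | (((-total) != abs(-2)) && ((step - total) == (-step))): true | total := -4 | count := 0 | iter turn=-1: | count := 0 | iter turn=0: | count := 0 | result := 1 | iter turn=1: | result := 5 | result := -19 | result -4; after runs total := 0 | (((-total) != abs(-2)) && ((-step) == (step - total))): true | total := -4 | count := 0 | iter turn=-1: | count := 0 | iter turn=0: | count := 0 | result := 1 | iter turn=1: | result := 5 | result := -19 | result -4; both end at -4.
Sweeping the whole domain (20 inputs) finds no disagreement.
verdict: equivalent


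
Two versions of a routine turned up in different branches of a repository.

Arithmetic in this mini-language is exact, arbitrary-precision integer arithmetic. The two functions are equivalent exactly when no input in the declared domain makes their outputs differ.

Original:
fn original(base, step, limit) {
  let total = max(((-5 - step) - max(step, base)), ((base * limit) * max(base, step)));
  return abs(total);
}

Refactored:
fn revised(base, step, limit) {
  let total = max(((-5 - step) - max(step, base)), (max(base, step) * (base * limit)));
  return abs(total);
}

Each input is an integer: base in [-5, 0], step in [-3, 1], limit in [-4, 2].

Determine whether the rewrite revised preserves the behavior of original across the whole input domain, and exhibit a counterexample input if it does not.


Equivalent — the differences include same computation, different form, yet no declared input distinguishes the two.
Spot check at base=-1, step=-2, limit=-2 — original: total becomes -2; next final value 2. revised: total becomes -2; next final value 2. Both give 2.
An exhaustive pass over the 210 declared inputs shows identical outputs.
verdict: equivalent


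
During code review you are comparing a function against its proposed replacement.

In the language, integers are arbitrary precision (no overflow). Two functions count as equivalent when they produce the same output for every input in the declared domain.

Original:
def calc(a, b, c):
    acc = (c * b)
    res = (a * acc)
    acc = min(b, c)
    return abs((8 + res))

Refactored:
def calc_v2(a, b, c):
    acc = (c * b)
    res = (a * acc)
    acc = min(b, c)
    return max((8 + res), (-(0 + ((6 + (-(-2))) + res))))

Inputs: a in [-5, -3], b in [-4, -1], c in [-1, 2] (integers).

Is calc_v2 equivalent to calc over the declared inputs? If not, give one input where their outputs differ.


Although min/max/abs usage differs, arithmetic usage differs, constant usage differs, 48/48 inputs agree.
verdict: equivalent


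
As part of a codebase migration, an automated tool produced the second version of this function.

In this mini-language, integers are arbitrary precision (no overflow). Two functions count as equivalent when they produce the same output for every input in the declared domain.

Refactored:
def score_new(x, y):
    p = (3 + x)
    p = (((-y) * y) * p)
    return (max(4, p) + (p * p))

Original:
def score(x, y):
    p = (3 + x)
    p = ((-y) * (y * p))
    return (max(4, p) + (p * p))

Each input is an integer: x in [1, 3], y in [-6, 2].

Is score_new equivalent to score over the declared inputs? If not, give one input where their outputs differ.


Comparing the listings, the differences include: same computation, different form.
One worked example (x=2, y=-2) — score: p := 5 | p := -20 | result 404; score_new: p := 5 | p := -20 | result 404; agreement on 404.
Sweeping the whole domain (27 inputs) finds no disagreement.
verdict: equivalent


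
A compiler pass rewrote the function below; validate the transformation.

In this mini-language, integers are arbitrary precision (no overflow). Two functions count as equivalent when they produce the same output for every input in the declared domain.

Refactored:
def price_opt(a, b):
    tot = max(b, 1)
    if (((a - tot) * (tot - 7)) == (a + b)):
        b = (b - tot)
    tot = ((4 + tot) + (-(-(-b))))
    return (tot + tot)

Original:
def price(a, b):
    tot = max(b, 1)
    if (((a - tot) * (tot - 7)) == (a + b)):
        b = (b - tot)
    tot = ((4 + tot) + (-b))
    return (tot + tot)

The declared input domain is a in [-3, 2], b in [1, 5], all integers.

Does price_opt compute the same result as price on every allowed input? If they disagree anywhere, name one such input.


Reading the diff, among the changes: same computation, different form.
As a probe, take a=-3, b=5: price runs tot=5, then (((a - tot) * (tot - 7)) == (a + b)) is false, then tot=4, then returns 8; price_opt runs tot=5, then (((a - tot) * (tot - 7)) == (a + b)) is false, then tot=4, then returns 8; both end at 8.
An exhaustive pass over the 30 declared inputs shows identical outputs.
verdict: equivalent


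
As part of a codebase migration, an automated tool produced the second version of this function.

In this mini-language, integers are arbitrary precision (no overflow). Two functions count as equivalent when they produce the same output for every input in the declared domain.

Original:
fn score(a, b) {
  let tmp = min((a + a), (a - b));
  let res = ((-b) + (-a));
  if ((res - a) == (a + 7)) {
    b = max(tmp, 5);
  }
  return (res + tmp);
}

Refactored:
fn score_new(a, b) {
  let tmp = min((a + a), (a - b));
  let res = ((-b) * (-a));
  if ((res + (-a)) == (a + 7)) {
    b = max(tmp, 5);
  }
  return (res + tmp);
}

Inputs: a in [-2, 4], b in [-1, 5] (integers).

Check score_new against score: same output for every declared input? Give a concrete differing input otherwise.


Input a=-2, b=-1: -1 from score versus -2 from score_new.
verdict: not equivalent; witness: a=-2, b=-1


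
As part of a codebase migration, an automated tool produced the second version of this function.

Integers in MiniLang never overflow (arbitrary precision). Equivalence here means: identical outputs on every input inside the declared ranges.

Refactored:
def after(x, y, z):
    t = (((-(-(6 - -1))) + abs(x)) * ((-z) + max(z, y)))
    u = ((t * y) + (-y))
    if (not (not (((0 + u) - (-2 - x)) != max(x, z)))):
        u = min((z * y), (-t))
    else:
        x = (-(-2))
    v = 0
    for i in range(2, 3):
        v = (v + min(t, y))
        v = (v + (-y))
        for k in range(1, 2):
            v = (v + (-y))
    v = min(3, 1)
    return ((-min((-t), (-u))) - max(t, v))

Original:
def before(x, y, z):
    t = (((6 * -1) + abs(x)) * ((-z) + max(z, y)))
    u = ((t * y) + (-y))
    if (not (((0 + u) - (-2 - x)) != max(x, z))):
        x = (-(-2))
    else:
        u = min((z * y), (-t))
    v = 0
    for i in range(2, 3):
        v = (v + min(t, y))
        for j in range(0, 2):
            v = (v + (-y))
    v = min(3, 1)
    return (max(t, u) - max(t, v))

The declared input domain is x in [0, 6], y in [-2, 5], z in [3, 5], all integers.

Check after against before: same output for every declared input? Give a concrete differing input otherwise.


Take x=0, y=4, z=3.
before: t := -6 | u := -28 | (not (((0 + u) - (-2 - x)) != max(x, z))): false | u := 6 | v := 0 | iter i=2: | v := -6 | iter j=0: | v := -10 | iter j=1: | v := -14 | v := 1 | result 5
after: t := 7 | u := 24 | (not (not (((0 + u) - (-2 - x)) != max(x, z)))): true | u := -7 | v := 0 | iter i=2: | v := 4 | v := 0 | iter k=1: | v := -4 | v := 1 | result 0
5 and 0 differ, so these are not the same function on this domain.
verdict: not equivalent; witness: x=0, y=4, z=3


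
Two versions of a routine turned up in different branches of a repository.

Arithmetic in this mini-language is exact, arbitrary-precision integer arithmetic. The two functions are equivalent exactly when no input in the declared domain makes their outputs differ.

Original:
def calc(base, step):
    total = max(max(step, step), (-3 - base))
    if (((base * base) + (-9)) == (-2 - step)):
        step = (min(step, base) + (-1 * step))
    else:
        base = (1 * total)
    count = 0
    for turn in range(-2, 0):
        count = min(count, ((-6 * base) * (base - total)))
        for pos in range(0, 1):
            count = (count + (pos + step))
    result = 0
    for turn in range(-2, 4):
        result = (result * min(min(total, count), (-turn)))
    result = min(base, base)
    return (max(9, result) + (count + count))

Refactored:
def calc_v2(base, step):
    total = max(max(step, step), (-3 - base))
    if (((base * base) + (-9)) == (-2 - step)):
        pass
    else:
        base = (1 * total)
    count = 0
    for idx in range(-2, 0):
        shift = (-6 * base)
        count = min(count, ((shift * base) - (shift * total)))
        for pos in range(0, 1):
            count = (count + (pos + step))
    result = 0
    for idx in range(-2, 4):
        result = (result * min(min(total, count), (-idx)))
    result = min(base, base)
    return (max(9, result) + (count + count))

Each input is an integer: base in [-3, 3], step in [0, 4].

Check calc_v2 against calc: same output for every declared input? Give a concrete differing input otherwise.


Consider the input base=-2, step=3.
calc: total = 3; (((base * base) + (-9)) == (-2 - step)) -> true; step = -5; count = 0; [turn=-2]; count = -60; [pos=0]; count = -65; [turn=-1]; count = -65; [pos=0]; count = -70; result = 0; [turn=-2]; result = 0; [turn=-1]; result = 0; [turn=0]; result = 0; [turn=1]; result = 0; [turn=2]; result = 0; [turn=3]; result = 0; result = -2; return -131
calc_v2: total = 3; (((base * base) + (-9)) == (-2 - step)) -> true; count = 0; [idx=-2]; shift = 12; count = -60; [pos=0]; count = -57; [idx=-1]; shift = 12; count = -60; [pos=0]; count = -57; result = 0; [idx=-2]; result = 0; [idx=-1]; result = 0; [idx=0]; result = 0; [idx=1]; result = 0; [idx=2]; result = 0; [idx=3]; result = 0; result = -2; return -105
-131 != -105, so the rewrite changes behavior.
verdict: not equivalent; witness: base=-2, step=3
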